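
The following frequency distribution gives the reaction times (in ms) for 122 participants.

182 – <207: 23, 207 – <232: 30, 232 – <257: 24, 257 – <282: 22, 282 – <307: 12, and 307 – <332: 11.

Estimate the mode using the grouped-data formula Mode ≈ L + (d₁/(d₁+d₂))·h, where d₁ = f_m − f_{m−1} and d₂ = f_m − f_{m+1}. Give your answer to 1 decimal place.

Modal class: 207 – <232 (highest frequency 30).
d₁ = 30 − 23 = 7, d₂ = 30 − 24 = 6
Mode ≈ 207 + (7/(7+6)) × 25 = 207 + 13.4615 = 220.4615

220.5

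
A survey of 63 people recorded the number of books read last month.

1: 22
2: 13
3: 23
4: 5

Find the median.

2

Cumulative frequencies: 22, 35, 58, 63
n = 63, so the median is the value in position (n+1)/2 = 32.
Position 32 falls at value 2.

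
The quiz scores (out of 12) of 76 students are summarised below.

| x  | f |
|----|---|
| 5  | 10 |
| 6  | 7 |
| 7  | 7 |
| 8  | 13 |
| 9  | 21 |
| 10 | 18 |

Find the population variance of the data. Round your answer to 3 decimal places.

Values: 5, 6, 7, 8, 9, 10
n = 76, Σfx = 614, mean = 8.0789
Σfx² = 5178
Σf(x − x̄)² = Σfx² − (Σfx)²/n = 5178 − 614²/76 = 217.5263
Population variance = 217.5263 / 76 = 2.8622

2.862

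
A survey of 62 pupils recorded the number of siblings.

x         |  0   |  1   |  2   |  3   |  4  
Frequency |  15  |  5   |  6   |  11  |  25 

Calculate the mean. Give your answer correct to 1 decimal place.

2.4

Values: 0, 1, 2, 3, 4
Σfx = 15×0 + 5×1 + 6×2 + 11×3 + 25×4 = 150
n = Σf = 62
Mean = 150 / 62 = 2.4194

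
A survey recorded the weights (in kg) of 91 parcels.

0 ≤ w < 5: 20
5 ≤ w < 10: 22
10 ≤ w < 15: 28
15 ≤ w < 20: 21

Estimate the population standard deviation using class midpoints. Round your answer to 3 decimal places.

Midpoints: 2.5, 7.5, 12.5, 17.5
n = 91, Σfm = 932.5, mean = 10.2473
Σfm² = 12168.75
Σf(m − x̄)² = Σfm² − (Σfm)²/n = 12168.75 − 932.5²/91 = 2613.1868
Population variance = 2613.1868 / 91 = 28.7163
Standard deviation = √28.7163 = 5.3588

5.359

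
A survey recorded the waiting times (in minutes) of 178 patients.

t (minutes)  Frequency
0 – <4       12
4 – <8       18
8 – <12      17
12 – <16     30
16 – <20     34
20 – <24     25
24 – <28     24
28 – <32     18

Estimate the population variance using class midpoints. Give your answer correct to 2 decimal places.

Midpoints: 2, 6, 10, 14, 18, 22, 26, 30
n = 178, Σfm = 3048, mean = 17.1236
Σfm² = 63816
Σf(m − x̄)² = Σfm² − (Σfm)²/n = 63816 − 3048²/178 = 11623.2809
Population variance = 11623.2809 / 178 = 65.2993

65.30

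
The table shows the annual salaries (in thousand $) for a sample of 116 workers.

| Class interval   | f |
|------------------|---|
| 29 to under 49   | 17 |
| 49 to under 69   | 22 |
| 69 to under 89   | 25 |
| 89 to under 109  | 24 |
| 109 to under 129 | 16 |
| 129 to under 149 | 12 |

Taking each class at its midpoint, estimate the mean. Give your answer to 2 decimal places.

Midpoints: 39, 59, 79, 99, 119, 139
Σfm = 17×39 + 22×59 + 25×79 + 24×99 + 16×119 + 12×139 = 9884
n = Σf = 116
Mean = 9884 / 116 = 85.2069

85.21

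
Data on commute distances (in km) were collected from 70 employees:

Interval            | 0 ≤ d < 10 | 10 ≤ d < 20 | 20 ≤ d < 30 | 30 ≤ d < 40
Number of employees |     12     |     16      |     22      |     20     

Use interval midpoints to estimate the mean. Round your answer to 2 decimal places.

22.14

Midpoints: 5, 15, 25, 35
Σfm = 12×5 + 16×15 + 22×25 + 20×35 = 1550
n = Σf = 70
Mean = 1550 / 70 = 22.1429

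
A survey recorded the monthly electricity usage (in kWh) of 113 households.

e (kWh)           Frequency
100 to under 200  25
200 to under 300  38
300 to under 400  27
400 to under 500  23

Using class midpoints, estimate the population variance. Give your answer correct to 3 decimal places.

10938.993

Midpoints: 150, 250, 350, 450
n = 113, Σfm = 33050, mean = 292.4779
Σfm² = 10902500
Σf(m − x̄)² = Σfm² − (Σfm)²/n = 10902500 − 33050²/113 = 1236106.1947
Population variance = 1236106.1947 / 113 = 10938.9929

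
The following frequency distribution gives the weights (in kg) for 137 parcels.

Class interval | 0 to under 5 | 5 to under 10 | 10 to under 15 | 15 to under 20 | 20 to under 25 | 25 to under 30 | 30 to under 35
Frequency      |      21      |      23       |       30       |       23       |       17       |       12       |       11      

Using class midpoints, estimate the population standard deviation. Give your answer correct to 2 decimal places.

9.00

Midpoints: 2.5, 7.5, 12.5, 17.5, 22.5, 27.5, 32.5
n = 137, Σfm = 2072.5, mean = 15.1277
Σfm² = 42456.25
Σf(m − x̄)² = Σfm² − (Σfm)²/n = 42456.25 − 2072.5²/137 = 11104.0146
Population variance = 11104.0146 / 137 = 81.0512
Standard deviation = √81.0512 = 9.0028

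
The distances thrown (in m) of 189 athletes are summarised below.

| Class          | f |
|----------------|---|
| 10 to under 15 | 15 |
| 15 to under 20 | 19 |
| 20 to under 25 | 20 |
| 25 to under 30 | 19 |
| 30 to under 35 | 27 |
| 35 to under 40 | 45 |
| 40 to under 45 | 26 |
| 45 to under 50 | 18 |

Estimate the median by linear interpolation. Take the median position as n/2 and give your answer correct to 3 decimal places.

Cumulative frequencies: 15, 34, 54, 73, 100, 145, 171, 189
n = 189; position = n/2 = 94.5.
This falls in the class 30 to under 35: L = 30, F = 73, f = 27, h = 5.
Median ≈ 30 + ((94.5 − 73) / 27) × 5 = 33.9815

33.981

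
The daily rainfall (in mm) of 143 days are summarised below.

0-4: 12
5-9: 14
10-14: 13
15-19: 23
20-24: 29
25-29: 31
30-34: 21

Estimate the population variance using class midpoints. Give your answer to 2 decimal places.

83.49

Midpoints: 2, 7, 12, 17, 22, 27, 32
n = 143, Σfm = 2816, mean = 19.6923
Σfm² = 67392
Σf(m − x̄)² = Σfm² − (Σfm)²/n = 67392 − 2816²/143 = 11938.4615
Population variance = 11938.4615 / 143 = 83.4857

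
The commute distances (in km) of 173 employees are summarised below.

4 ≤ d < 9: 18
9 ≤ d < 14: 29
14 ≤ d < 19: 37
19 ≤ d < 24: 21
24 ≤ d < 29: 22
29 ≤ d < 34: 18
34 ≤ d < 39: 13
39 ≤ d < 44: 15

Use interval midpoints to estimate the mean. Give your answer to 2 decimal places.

Midpoints: 6.5, 11.5, 16.5, 21.5, 26.5, 31.5, 36.5, 41.5
Σfm = 18×6.5 + 29×11.5 + 37×16.5 + 21×21.5 + 22×26.5 + 18×31.5 + 13×36.5 + 15×41.5 = 3759.5
n = Σf = 173
Mean = 3759.5 / 173 = 21.7312

21.73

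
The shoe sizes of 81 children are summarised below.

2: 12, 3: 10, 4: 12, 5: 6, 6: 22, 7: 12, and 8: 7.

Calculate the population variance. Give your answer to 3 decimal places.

Values: 2, 3, 4, 5, 6, 7, 8
n = 81, Σfx = 404, mean = 4.9877
Σfx² = 2308
Σf(x − x̄)² = Σfx² − (Σfx)²/n = 2308 − 404²/81 = 292.9877
Population variance = 292.9877 / 81 = 3.6171

3.617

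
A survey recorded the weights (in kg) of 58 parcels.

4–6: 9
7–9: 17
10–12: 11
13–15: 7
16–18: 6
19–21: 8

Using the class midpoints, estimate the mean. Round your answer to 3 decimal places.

Midpoints: 5, 8, 11, 14, 17, 20
Σfm = 9×5 + 17×8 + 11×11 + 7×14 + 6×17 + 8×20 = 662
n = Σf = 58
Mean = 662 / 58 = 11.4138

11.414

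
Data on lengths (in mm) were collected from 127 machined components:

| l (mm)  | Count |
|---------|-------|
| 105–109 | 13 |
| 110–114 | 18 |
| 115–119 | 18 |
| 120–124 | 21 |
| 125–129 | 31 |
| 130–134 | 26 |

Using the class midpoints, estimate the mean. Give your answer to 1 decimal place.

Midpoints: 107, 112, 117, 122, 127, 132
Σfm = 13×107 + 18×112 + 18×117 + 21×122 + 31×127 + 26×132 = 15444
n = Σf = 127
Mean = 15444 / 127 = 121.6063

121.6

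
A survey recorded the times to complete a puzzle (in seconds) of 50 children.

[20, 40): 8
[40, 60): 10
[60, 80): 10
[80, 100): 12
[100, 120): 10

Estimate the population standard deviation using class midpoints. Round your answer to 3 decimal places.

Midpoints: 30, 50, 70, 90, 110
n = 50, Σfm = 3620, mean = 72.4000
Σfm² = 299400
Σf(m − x̄)² = Σfm² − (Σfm)²/n = 299400 − 3620²/50 = 37312.0000
Population variance = 37312.0000 / 50 = 746.2400
Standard deviation = √746.2400 = 27.3174

27.317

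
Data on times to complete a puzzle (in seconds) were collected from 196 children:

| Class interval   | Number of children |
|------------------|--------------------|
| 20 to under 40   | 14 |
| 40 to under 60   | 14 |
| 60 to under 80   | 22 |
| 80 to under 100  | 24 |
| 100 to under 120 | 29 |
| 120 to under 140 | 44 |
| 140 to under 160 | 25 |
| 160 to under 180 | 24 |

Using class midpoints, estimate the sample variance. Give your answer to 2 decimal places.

Midpoints: 30, 50, 70, 90, 110, 130, 150, 170
n = 196, Σfm = 21560, mean = 110.0000
Σfm² = 2700400
Σf(m − x̄)² = Σfm² − (Σfm)²/n = 2700400 − 21560²/196 = 328800.0000
Sample variance = 328800.0000 / 195 = 1686.1538

1686.15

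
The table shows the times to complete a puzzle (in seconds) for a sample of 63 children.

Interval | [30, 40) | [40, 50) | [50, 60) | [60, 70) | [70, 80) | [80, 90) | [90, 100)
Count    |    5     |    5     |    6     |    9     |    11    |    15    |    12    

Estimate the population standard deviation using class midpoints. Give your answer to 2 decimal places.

18.53

Midpoints: 35, 45, 55, 65, 75, 85, 95
n = 63, Σfm = 4555, mean = 72.3016
Σfm² = 350975
Σf(m − x̄)² = Σfm² − (Σfm)²/n = 350975 − 4555²/63 = 21641.2698
Population variance = 21641.2698 / 63 = 343.5122
Standard deviation = √343.5122 = 18.5341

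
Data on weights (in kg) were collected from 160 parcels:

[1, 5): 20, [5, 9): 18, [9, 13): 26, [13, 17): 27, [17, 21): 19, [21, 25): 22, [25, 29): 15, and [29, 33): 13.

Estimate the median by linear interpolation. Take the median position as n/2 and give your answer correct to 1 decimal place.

Cumulative frequencies: 20, 38, 64, 91, 110, 132, 147, 160
n = 160; position = n/2 = 80.
This falls in the class [13, 17): L = 13, F = 64, f = 27, h = 4.
Median ≈ 13 + ((80 − 64) / 27) × 4 = 15.3704

15.4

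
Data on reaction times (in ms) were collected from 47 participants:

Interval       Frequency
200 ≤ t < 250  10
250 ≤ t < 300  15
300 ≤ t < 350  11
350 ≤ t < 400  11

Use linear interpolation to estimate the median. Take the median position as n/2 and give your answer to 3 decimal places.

295.000

Cumulative frequencies: 10, 25, 36, 47
n = 47; position = n/2 = 23.5.
This falls in the class 250 ≤ t < 300: L = 250, F = 10, f = 15, h = 50.
Median ≈ 250 + ((23.5 − 10) / 15) × 50 = 295.0000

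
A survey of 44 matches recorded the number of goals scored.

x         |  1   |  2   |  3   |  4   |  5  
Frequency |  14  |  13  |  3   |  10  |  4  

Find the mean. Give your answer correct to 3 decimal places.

Values: 1, 2, 3, 4, 5
Σfx = 14×1 + 13×2 + 3×3 + 10×4 + 4×5 = 109
n = Σf = 44
Mean = 109 / 44 = 2.4773

2.477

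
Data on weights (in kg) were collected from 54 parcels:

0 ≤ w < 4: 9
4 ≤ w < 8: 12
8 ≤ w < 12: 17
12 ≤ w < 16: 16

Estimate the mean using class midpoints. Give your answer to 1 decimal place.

Midpoints: 2, 6, 10, 14
Σfm = 9×2 + 12×6 + 17×10 + 16×14 = 484
n = Σf = 54
Mean = 484 / 54 = 8.9630

9.0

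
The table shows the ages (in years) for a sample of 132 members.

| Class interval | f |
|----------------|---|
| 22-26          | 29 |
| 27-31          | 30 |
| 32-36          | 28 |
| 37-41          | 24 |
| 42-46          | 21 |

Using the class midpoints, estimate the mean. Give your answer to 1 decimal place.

33.2

Midpoints: 24, 29, 34, 39, 44
Σfm = 29×24 + 30×29 + 28×34 + 24×39 + 21×44 = 4378
n = Σf = 132
Mean = 4378 / 132 = 33.1667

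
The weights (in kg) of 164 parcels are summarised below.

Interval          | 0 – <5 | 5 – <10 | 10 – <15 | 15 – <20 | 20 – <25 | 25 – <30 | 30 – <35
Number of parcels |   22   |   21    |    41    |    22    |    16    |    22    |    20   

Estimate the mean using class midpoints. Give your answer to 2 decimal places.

Midpoints: 2.5, 7.5, 12.5, 17.5, 22.5, 27.5, 32.5
Σfm = 22×2.5 + 21×7.5 + 41×12.5 + 22×17.5 + 16×22.5 + 22×27.5 + 20×32.5 = 2725
n = Σf = 164
Mean = 2725 / 164 = 16.6159

16.62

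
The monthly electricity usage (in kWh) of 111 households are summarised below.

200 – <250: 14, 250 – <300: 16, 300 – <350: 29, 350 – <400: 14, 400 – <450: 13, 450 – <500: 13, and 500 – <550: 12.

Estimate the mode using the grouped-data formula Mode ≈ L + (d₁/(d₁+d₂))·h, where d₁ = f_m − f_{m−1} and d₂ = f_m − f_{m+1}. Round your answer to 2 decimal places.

323.21

Modal class: 300 – <350 (highest frequency 29).
d₁ = 29 − 16 = 13, d₂ = 29 − 14 = 15
Mode ≈ 300 + (13/(13+15)) × 50 = 300 + 23.2143 = 323.2143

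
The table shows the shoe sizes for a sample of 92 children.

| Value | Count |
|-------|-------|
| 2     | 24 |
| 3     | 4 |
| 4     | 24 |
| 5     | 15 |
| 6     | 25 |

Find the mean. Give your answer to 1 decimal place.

Values: 2, 3, 4, 5, 6
Σfx = 24×2 + 4×3 + 24×4 + 15×5 + 25×6 = 381
n = Σf = 92
Mean = 381 / 92 = 4.1413

4.1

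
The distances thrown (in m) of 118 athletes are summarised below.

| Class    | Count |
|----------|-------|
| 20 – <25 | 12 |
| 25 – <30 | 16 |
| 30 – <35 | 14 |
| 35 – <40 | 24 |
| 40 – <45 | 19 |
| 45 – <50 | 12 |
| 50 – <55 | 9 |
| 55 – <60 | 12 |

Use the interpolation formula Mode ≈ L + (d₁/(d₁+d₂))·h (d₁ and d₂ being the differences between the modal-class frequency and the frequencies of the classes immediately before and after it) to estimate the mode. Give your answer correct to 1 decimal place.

38.3

Modal class: 35 – <40 (highest frequency 24).
d₁ = 24 − 14 = 10, d₂ = 24 − 19 = 5
Mode ≈ 35 + (10/(10+5)) × 5 = 35 + 3.3333 = 38.3333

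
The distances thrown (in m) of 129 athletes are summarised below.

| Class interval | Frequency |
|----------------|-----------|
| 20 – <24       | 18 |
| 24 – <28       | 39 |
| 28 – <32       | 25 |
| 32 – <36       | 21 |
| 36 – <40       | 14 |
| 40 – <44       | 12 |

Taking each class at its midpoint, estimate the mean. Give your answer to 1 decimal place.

30.3

Midpoints: 22, 26, 30, 34, 38, 42
Σfm = 18×22 + 39×26 + 25×30 + 21×34 + 14×38 + 12×42 = 3910
n = Σf = 129
Mean = 3910 / 129 = 30.3101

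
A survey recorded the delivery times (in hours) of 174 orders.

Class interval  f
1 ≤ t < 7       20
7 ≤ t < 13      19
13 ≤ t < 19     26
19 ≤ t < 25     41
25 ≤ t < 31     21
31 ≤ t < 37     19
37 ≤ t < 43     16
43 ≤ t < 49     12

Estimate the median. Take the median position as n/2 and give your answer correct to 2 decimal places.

22.22

Cumulative frequencies: 20, 39, 65, 106, 127, 146, 162, 174
n = 174; position = n/2 = 87.
This falls in the class 19 ≤ t < 25: L = 19, F = 65, f = 41, h = 6.
Median ≈ 19 + ((87 − 65) / 41) × 6 = 22.2195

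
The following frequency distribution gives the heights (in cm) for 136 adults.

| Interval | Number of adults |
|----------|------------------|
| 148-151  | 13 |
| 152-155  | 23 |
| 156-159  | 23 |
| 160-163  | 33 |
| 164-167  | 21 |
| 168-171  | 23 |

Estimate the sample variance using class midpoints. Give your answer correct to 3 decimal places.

39.424

Midpoints: 149.5, 153.5, 157.5, 161.5, 165.5, 169.5
n = 136, Σfm = 21800, mean = 160.2941
Σfm² = 3499734
Σf(m − x̄)² = Σfm² − (Σfm)²/n = 3499734 − 21800²/136 = 5322.2353
Sample variance = 5322.2353 / 135 = 39.4240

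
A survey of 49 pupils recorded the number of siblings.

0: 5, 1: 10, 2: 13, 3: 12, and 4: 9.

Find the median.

Cumulative frequencies: 5, 15, 28, 40, 49
n = 49, so the median is the value in position (n+1)/2 = 25.
Position 25 falls at value 2.

2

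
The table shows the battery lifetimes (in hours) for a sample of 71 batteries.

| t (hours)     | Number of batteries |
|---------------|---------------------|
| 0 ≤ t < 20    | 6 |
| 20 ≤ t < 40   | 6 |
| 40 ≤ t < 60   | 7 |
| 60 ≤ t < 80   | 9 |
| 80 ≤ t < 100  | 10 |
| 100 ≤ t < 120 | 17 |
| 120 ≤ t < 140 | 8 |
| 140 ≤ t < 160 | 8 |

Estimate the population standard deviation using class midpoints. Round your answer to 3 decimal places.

41.595

Midpoints: 10, 30, 50, 70, 90, 110, 130, 150
n = 71, Σfm = 6230, mean = 87.7465
Σfm² = 669500
Σf(m − x̄)² = Σfm² − (Σfm)²/n = 669500 − 6230²/71 = 122839.4366
Population variance = 122839.4366 / 71 = 1730.1329
Standard deviation = √1730.1329 = 41.5949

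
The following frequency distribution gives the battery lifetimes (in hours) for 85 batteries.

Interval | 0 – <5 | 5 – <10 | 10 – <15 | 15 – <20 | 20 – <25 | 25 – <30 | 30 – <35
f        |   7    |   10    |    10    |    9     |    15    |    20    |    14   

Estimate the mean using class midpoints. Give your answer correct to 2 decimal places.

20.21

Midpoints: 2.5, 7.5, 12.5, 17.5, 22.5, 27.5, 32.5
Σfm = 7×2.5 + 10×7.5 + 10×12.5 + 9×17.5 + 15×22.5 + 20×27.5 + 14×32.5 = 1717.5
n = Σf = 85
Mean = 1717.5 / 85 = 20.2059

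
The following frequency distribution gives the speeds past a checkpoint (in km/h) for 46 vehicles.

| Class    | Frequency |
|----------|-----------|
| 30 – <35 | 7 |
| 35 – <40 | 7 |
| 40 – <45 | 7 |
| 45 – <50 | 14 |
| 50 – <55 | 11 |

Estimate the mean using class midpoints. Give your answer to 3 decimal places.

44.130

Midpoints: 32.5, 37.5, 42.5, 47.5, 52.5
Σfm = 7×32.5 + 7×37.5 + 7×42.5 + 14×47.5 + 11×52.5 = 2030
n = Σf = 46
Mean = 2030 / 46 = 44.1304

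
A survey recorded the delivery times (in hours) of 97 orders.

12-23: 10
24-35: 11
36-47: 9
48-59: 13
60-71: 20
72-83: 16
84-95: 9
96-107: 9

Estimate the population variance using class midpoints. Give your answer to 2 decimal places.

626.38

Midpoints: 17.5, 29.5, 41.5, 53.5, 65.5, 77.5, 89.5, 101.5
n = 97, Σfm = 5837.5, mean = 60.1804
Σfm² = 412062.25
Σf(m − x̄)² = Σfm² − (Σfm)²/n = 412062.25 − 5837.5²/97 = 60759.0928
Population variance = 60759.0928 / 97 = 626.3824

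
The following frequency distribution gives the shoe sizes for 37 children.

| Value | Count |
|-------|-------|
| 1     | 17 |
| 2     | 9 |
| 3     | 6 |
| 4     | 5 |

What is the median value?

Cumulative frequencies: 17, 26, 32, 37
n = 37, so the median is the value in position (n+1)/2 = 19.
Position 19 falls at value 2.

2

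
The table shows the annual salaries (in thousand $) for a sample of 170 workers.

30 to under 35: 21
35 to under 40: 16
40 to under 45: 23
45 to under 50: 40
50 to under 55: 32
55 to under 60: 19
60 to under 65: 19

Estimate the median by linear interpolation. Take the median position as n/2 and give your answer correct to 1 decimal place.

Cumulative frequencies: 21, 37, 60, 100, 132, 151, 170
n = 170; position = n/2 = 85.
This falls in the class 45 to under 50: L = 45, F = 60, f = 40, h = 5.
Median ≈ 45 + ((85 − 60) / 40) × 5 = 48.1250

48.1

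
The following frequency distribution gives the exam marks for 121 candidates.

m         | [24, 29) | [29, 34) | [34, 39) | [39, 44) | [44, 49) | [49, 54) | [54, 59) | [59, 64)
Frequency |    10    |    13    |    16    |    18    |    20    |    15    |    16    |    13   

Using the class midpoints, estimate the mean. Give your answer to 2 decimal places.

44.72

Midpoints: 26.5, 31.5, 36.5, 41.5, 46.5, 51.5, 56.5, 61.5
Σfm = 10×26.5 + 13×31.5 + 16×36.5 + 18×41.5 + 20×46.5 + 15×51.5 + 16×56.5 + 13×61.5 = 5411.5
n = Σf = 121
Mean = 5411.5 / 121 = 44.7231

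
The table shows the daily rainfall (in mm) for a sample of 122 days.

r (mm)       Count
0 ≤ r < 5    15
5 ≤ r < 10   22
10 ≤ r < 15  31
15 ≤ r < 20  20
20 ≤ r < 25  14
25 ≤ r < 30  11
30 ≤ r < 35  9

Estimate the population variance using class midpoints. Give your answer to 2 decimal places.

Midpoints: 2.5, 7.5, 12.5, 17.5, 22.5, 27.5, 32.5
n = 122, Σfm = 1850, mean = 15.1639
Σfm² = 37212.5
Σf(m − x̄)² = Σfm² − (Σfm)²/n = 37212.5 − 1850²/122 = 9159.2213
Population variance = 9159.2213 / 122 = 75.0756

75.08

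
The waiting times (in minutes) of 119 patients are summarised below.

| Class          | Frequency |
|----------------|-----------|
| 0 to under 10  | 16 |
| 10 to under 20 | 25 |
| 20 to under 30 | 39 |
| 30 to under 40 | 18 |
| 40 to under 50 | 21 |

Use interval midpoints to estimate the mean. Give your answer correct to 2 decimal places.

25.25

Midpoints: 5, 15, 25, 35, 45
Σfm = 16×5 + 25×15 + 39×25 + 18×35 + 21×45 = 3005
n = Σf = 119
Mean = 3005 / 119 = 25.2521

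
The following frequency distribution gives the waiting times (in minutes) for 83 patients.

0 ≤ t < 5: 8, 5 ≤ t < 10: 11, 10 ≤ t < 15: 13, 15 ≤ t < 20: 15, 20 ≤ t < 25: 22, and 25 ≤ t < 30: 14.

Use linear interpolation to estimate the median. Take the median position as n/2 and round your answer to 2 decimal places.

18.17

Cumulative frequencies: 8, 19, 32, 47, 69, 83
n = 83; position = n/2 = 41.5.
This falls in the class 15 ≤ t < 20: L = 15, F = 32, f = 15, h = 5.
Median ≈ 15 + ((41.5 − 32) / 15) × 5 = 18.1667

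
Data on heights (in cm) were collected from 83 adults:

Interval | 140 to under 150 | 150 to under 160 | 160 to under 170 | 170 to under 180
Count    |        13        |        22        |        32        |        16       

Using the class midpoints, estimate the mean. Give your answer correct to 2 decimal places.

Midpoints: 145, 155, 165, 175
Σfm = 13×145 + 22×155 + 32×165 + 16×175 = 13375
n = Σf = 83
Mean = 13375 / 83 = 161.1446

161.14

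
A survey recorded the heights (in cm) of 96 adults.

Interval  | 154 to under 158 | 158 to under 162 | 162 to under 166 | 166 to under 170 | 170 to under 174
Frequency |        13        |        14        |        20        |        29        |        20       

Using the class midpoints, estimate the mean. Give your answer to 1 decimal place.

Midpoints: 156, 160, 164, 168, 172
Σfm = 13×156 + 14×160 + 20×164 + 29×168 + 20×172 = 15860
n = Σf = 96
Mean = 15860 / 96 = 165.2083

165.2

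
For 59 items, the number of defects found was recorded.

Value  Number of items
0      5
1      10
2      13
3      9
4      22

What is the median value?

Cumulative frequencies: 5, 15, 28, 37, 59
n = 59, so the median is the value in position (n+1)/2 = 30.
Position 30 falls at value 3.

3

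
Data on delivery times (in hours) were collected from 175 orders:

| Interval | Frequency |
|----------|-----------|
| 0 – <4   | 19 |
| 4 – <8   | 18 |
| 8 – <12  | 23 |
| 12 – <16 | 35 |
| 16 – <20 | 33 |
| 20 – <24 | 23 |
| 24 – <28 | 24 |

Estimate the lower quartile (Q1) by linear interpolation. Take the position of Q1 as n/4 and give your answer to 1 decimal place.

9.2

Cumulative frequencies: 19, 37, 60, 95, 128, 151, 175
n = 175; position = n/4 = 43.75.
This falls in the class 8 – <12: L = 8, F = 37, f = 23, h = 4.
Lower quartile ≈ 8 + ((43.75 − 37) / 23) × 4 = 9.1739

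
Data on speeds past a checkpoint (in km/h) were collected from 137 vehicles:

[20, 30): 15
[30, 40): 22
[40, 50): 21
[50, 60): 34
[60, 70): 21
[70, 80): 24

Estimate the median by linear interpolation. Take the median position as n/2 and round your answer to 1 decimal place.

Cumulative frequencies: 15, 37, 58, 92, 113, 137
n = 137; position = n/2 = 68.5.
This falls in the class [50, 60): L = 50, F = 58, f = 34, h = 10.
Median ≈ 50 + ((68.5 − 58) / 34) × 10 = 53.0882

53.1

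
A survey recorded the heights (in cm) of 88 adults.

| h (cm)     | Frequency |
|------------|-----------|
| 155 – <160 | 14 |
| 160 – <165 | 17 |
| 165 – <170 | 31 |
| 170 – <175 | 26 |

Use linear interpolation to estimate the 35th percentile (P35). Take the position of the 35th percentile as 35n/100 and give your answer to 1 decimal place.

164.9

Cumulative frequencies: 14, 31, 62, 88
n = 88; position = 35n/100 = 30.8.
This falls in the class 160 – <165: L = 160, F = 14, f = 17, h = 5.
35th percentile ≈ 160 + ((30.8 − 14) / 17) × 5 = 164.9412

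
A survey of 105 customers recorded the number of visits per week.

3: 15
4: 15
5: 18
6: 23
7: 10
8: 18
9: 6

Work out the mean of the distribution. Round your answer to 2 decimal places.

Values: 3, 4, 5, 6, 7, 8, 9
Σfx = 15×3 + 15×4 + 18×5 + 23×6 + 10×7 + 18×8 + 6×9 = 601
n = Σf = 105
Mean = 601 / 105 = 5.7238

5.72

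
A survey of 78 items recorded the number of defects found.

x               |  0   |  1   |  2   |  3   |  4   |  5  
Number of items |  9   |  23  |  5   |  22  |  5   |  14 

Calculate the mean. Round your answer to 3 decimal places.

2.423

Values: 0, 1, 2, 3, 4, 5
Σfx = 9×0 + 23×1 + 5×2 + 22×3 + 5×4 + 14×5 = 189
n = Σf = 78
Mean = 189 / 78 = 2.4231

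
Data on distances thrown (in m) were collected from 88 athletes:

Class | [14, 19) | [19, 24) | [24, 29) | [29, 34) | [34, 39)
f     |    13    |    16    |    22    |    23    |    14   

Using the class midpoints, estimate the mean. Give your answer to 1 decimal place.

Midpoints: 16.5, 21.5, 26.5, 31.5, 36.5
Σfm = 13×16.5 + 16×21.5 + 22×26.5 + 23×31.5 + 14×36.5 = 2377
n = Σf = 88
Mean = 2377 / 88 = 27.0114

27.0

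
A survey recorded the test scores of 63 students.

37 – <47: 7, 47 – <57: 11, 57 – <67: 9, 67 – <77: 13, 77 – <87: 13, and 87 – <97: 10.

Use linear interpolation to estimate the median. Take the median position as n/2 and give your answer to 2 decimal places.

Cumulative frequencies: 7, 18, 27, 40, 53, 63
n = 63; position = n/2 = 31.5.
This falls in the class 67 – <77: L = 67, F = 27, f = 13, h = 10.
Median ≈ 67 + ((31.5 − 27) / 13) × 10 = 70.4615

70.46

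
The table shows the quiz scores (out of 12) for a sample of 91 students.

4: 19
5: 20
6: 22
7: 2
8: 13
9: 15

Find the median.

6

Cumulative frequencies: 19, 39, 61, 63, 76, 91
n = 91, so the median is the value in position (n+1)/2 = 46.
Position 46 falls at value 6.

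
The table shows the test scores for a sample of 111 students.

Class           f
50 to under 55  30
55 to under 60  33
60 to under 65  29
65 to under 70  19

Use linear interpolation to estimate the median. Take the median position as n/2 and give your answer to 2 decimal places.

Cumulative frequencies: 30, 63, 92, 111
n = 111; position = n/2 = 55.5.
This falls in the class 55 to under 60: L = 55, F = 30, f = 33, h = 5.
Median ≈ 55 + ((55.5 − 30) / 33) × 5 = 58.8636

58.86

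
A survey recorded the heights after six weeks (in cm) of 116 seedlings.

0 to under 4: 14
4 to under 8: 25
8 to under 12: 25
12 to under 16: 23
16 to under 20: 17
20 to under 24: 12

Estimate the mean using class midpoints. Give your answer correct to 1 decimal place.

Midpoints: 2, 6, 10, 14, 18, 22
Σfm = 14×2 + 25×6 + 25×10 + 23×14 + 17×18 + 12×22 = 1320
n = Σf = 116
Mean = 1320 / 116 = 11.3793

11.4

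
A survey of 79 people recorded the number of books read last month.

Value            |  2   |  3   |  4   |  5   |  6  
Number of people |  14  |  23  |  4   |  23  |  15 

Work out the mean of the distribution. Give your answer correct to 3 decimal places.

4.025

Values: 2, 3, 4, 5, 6
Σfx = 14×2 + 23×3 + 4×4 + 23×5 + 15×6 = 318
n = Σf = 79
Mean = 318 / 79 = 4.0253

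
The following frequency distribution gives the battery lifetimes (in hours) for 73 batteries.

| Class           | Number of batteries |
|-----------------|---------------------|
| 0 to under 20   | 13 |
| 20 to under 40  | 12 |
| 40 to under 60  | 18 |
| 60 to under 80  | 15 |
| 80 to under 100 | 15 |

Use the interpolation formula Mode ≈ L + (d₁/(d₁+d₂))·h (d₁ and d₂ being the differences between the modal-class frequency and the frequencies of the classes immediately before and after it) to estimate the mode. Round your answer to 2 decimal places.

Modal class: 40 to under 60 (highest frequency 18).
d₁ = 18 − 12 = 6, d₂ = 18 − 15 = 3
Mode ≈ 40 + (6/(6+3)) × 20 = 40 + 13.3333 = 53.3333

53.33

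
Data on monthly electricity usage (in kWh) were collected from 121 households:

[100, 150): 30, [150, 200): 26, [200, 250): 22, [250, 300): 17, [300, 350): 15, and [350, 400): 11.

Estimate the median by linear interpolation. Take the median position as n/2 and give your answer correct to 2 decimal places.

Cumulative frequencies: 30, 56, 78, 95, 110, 121
n = 121; position = n/2 = 60.5.
This falls in the class [200, 250): L = 200, F = 56, f = 22, h = 50.
Median ≈ 200 + ((60.5 − 56) / 22) × 50 = 210.2273

210.23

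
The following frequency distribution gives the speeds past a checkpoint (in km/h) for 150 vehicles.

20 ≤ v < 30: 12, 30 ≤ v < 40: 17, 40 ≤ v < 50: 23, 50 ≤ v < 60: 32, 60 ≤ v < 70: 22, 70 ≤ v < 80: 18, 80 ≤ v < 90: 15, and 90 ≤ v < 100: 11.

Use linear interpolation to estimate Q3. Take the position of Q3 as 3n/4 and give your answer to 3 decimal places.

73.611

Cumulative frequencies: 12, 29, 52, 84, 106, 124, 139, 150
n = 150; position = 3n/4 = 112.5.
This falls in the class 70 ≤ v < 80: L = 70, F = 106, f = 18, h = 10.
Upper quartile ≈ 70 + ((112.5 − 106) / 18) × 10 = 73.6111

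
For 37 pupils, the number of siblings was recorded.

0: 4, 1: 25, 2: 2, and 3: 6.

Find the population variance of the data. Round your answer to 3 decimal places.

Values: 0, 1, 2, 3
n = 37, Σfx = 47, mean = 1.2703
Σfx² = 87
Σf(x − x̄)² = Σfx² − (Σfx)²/n = 87 − 47²/37 = 27.2973
Population variance = 27.2973 / 37 = 0.7378

0.738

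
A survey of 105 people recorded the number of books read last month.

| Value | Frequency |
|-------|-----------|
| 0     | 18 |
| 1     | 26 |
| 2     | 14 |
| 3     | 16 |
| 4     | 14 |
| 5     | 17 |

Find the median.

2

Cumulative frequencies: 18, 44, 58, 74, 88, 105
n = 105, so the median is the value in position (n+1)/2 = 53.
Position 53 falls at value 2.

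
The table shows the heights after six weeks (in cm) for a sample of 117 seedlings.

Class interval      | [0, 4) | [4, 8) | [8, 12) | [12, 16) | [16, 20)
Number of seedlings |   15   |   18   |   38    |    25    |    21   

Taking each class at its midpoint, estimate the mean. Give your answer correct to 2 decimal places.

Midpoints: 2, 6, 10, 14, 18
Σfm = 15×2 + 18×6 + 38×10 + 25×14 + 21×18 = 1246
n = Σf = 117
Mean = 1246 / 117 = 10.6496

10.65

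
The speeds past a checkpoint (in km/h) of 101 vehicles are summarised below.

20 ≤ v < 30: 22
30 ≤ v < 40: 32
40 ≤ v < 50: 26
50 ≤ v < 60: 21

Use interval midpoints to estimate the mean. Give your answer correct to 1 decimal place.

39.6

Midpoints: 25, 35, 45, 55
Σfm = 22×25 + 32×35 + 26×45 + 21×55 = 3995
n = Σf = 101
Mean = 3995 / 101 = 39.5545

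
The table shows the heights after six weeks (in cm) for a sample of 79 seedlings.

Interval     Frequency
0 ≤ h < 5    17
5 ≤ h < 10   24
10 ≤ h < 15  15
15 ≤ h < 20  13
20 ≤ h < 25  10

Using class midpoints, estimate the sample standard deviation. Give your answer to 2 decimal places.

6.63

Midpoints: 2.5, 7.5, 12.5, 17.5, 22.5
n = 79, Σfm = 862.5, mean = 10.9177
Σfm² = 12843.75
Σf(m − x̄)² = Σfm² − (Σfm)²/n = 12843.75 − 862.5²/79 = 3427.2152
Sample variance = 3427.2152 / 78 = 43.9387
Standard deviation = √43.9387 = 6.6286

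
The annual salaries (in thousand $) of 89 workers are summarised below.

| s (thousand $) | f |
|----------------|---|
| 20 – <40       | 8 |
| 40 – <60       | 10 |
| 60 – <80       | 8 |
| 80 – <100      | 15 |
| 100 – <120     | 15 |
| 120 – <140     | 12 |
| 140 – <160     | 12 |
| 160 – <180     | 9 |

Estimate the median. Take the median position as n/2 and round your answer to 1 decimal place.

Cumulative frequencies: 8, 18, 26, 41, 56, 68, 80, 89
n = 89; position = n/2 = 44.5.
This falls in the class 100 – <120: L = 100, F = 41, f = 15, h = 20.
Median ≈ 100 + ((44.5 − 41) / 15) × 20 = 104.6667

104.7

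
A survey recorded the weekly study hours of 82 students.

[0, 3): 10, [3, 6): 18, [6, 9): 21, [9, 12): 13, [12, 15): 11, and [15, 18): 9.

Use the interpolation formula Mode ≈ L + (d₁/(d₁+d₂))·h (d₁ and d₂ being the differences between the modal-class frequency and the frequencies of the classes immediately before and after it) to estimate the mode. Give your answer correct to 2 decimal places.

6.82

Modal class: [6, 9) (highest frequency 21).
d₁ = 21 − 18 = 3, d₂ = 21 − 13 = 8
Mode ≈ 6 + (3/(3+8)) × 3 = 6 + 0.8182 = 6.8182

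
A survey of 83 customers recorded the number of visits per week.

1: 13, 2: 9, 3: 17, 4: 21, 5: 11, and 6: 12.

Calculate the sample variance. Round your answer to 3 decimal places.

Values: 1, 2, 3, 4, 5, 6
n = 83, Σfx = 293, mean = 3.5301
Σfx² = 1245
Σf(x − x̄)² = Σfx² − (Σfx)²/n = 1245 − 293²/83 = 210.6747
Sample variance = 210.6747 / 82 = 2.5692

2.569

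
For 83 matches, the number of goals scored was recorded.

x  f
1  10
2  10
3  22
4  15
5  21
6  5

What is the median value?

Cumulative frequencies: 10, 20, 42, 57, 78, 83
n = 83, so the median is the value in position (n+1)/2 = 42.
Position 42 falls at value 3.

3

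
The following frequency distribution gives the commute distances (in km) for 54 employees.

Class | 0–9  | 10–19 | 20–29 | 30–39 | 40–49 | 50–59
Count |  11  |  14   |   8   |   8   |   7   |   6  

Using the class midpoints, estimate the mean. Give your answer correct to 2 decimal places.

25.24

Midpoints: 4.5, 14.5, 24.5, 34.5, 44.5, 54.5
Σfm = 11×4.5 + 14×14.5 + 8×24.5 + 8×34.5 + 7×44.5 + 6×54.5 = 1363
n = Σf = 54
Mean = 1363 / 54 = 25.2407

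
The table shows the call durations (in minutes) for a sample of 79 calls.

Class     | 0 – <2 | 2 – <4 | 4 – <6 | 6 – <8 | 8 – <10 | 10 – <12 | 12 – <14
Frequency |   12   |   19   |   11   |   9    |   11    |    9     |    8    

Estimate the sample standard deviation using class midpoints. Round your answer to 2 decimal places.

Midpoints: 1, 3, 5, 7, 9, 11, 13
n = 79, Σfm = 489, mean = 6.1899
Σfm² = 4231
Σf(m − x̄)² = Σfm² − (Σfm)²/n = 4231 − 489²/79 = 1204.1519
Sample variance = 1204.1519 / 78 = 15.4378
Standard deviation = √15.4378 = 3.9291

3.93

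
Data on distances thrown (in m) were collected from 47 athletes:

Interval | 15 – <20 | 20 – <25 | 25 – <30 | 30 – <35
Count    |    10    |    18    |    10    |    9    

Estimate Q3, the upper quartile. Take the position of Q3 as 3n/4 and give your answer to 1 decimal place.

28.6

Cumulative frequencies: 10, 28, 38, 47
n = 47; position = 3n/4 = 35.25.
This falls in the class 25 – <30: L = 25, F = 28, f = 10, h = 5.
Upper quartile ≈ 25 + ((35.25 − 28) / 10) × 5 = 28.6250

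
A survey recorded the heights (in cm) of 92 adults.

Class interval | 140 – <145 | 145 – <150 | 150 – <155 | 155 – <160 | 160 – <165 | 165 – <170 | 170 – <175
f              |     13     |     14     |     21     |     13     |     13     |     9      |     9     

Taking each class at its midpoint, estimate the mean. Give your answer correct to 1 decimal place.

155.9

Midpoints: 142.5, 147.5, 152.5, 157.5, 162.5, 167.5, 172.5
Σfm = 13×142.5 + 14×147.5 + 21×152.5 + 13×157.5 + 13×162.5 + 9×167.5 + 9×172.5 = 14340
n = Σf = 92
Mean = 14340 / 92 = 155.8696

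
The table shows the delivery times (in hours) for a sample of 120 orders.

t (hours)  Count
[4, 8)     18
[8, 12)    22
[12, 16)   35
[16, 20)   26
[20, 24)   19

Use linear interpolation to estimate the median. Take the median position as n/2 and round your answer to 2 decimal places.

Cumulative frequencies: 18, 40, 75, 101, 120
n = 120; position = n/2 = 60.
This falls in the class [12, 16): L = 12, F = 40, f = 35, h = 4.
Median ≈ 12 + ((60 − 40) / 35) × 4 = 14.2857

14.29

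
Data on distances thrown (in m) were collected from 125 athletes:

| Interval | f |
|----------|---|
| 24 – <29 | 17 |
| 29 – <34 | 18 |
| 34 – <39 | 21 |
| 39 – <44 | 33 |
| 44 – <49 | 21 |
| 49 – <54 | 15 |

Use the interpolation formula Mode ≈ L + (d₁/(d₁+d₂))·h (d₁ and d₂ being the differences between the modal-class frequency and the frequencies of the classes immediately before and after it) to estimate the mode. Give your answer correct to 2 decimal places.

Modal class: 39 – <44 (highest frequency 33).
d₁ = 33 − 21 = 12, d₂ = 33 − 21 = 12
Mode ≈ 39 + (12/(12+12)) × 5 = 39 + 2.5000 = 41.5000

41.50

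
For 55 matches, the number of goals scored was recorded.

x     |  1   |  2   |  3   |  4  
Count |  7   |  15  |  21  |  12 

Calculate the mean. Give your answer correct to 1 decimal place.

Values: 1, 2, 3, 4
Σfx = 7×1 + 15×2 + 21×3 + 12×4 = 148
n = Σf = 55
Mean = 148 / 55 = 2.6909

2.7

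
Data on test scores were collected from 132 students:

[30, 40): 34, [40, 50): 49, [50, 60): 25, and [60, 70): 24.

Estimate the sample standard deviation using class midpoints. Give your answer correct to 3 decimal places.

10.465

Midpoints: 35, 45, 55, 65
n = 132, Σfm = 6330, mean = 47.9545
Σfm² = 317900
Σf(m − x̄)² = Σfm² − (Σfm)²/n = 317900 − 6330²/132 = 14347.7273
Sample variance = 14347.7273 / 131 = 109.5246
Standard deviation = √109.5246 = 10.4654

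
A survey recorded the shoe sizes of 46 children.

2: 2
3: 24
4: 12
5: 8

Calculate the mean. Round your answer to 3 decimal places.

Values: 2, 3, 4, 5
Σfx = 2×2 + 24×3 + 12×4 + 8×5 = 164
n = Σf = 46
Mean = 164 / 46 = 3.5652

3.565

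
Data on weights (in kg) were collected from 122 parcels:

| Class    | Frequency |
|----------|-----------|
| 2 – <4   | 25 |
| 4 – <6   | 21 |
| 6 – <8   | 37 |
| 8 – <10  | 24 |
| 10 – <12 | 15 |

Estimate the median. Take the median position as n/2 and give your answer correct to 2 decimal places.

6.81

Cumulative frequencies: 25, 46, 83, 107, 122
n = 122; position = n/2 = 61.
This falls in the class 6 – <8: L = 6, F = 46, f = 37, h = 2.
Median ≈ 6 + ((61 − 46) / 37) × 2 = 6.8108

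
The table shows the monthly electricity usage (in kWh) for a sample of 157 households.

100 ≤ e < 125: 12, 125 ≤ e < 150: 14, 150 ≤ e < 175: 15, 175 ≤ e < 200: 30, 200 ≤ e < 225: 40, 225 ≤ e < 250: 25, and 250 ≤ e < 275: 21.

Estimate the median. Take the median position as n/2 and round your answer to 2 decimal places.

Cumulative frequencies: 12, 26, 41, 71, 111, 136, 157
n = 157; position = n/2 = 78.5.
This falls in the class 200 ≤ e < 225: L = 200, F = 71, f = 40, h = 25.
Median ≈ 200 + ((78.5 − 71) / 40) × 25 = 204.6875

204.69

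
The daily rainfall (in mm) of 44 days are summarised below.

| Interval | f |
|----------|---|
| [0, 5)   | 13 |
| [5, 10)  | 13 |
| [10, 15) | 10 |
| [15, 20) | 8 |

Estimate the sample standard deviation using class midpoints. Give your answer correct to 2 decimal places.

Midpoints: 2.5, 7.5, 12.5, 17.5
n = 44, Σfm = 395, mean = 8.9773
Σfm² = 4825
Σf(m − x̄)² = Σfm² − (Σfm)²/n = 4825 − 395²/44 = 1278.9773
Sample variance = 1278.9773 / 43 = 29.7437
Standard deviation = √29.7437 = 5.4538

5.45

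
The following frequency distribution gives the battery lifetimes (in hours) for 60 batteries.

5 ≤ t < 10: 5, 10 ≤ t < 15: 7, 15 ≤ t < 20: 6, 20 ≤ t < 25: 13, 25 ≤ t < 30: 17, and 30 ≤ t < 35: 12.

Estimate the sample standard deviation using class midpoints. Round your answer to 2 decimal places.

Midpoints: 7.5, 12.5, 17.5, 22.5, 27.5, 32.5
n = 60, Σfm = 1380, mean = 23.0000
Σfm² = 35325
Σf(m − x̄)² = Σfm² − (Σfm)²/n = 35325 − 1380²/60 = 3585.0000
Sample variance = 3585.0000 / 59 = 60.7627
Standard deviation = √60.7627 = 7.7950

7.80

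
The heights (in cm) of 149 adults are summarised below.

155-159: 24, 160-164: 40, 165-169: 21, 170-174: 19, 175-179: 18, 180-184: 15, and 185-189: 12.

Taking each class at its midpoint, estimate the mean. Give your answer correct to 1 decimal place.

169.0

Midpoints: 157, 162, 167, 172, 177, 182, 187
Σfm = 24×157 + 40×162 + 21×167 + 19×172 + 18×177 + 15×182 + 12×187 = 25183
n = Σf = 149
Mean = 25183 / 149 = 169.0134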